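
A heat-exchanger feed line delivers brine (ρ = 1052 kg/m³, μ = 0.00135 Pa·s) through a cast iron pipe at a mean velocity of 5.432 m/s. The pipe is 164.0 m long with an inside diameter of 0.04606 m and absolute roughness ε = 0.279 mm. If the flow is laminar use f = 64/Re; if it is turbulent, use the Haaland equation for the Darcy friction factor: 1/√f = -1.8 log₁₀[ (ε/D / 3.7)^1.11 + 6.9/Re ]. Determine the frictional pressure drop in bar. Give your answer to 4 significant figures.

Reynolds number Re = ρVD/μ = 1052 · 5.432 · 0.04606 / 0.00135 = 1.95e+05.
Re > 4000 → turbulent. Relative roughness ε/D = 0.000279/0.04606 = 0.00606. Haaland: 1/√f = -1.8 log₁₀[(0.00606/3.7)^1.11 + 6.9/1.95e+05] = -1.8 log₁₀[0.000808 + 3.54e-05] = 5.533, so f = 0.03267.
Darcy-Weisbach: ΔP = f(L/D)(ρV²/2) = 0.03267·(164/0.04606)·(1052·5.432²/2) = 0.03267·3561·1.552e+04 = 1.805e+06 Pa.
ΔP = 1.805e+06 Pa = 18.05 bar.

ΔP ≈ 18.05 bar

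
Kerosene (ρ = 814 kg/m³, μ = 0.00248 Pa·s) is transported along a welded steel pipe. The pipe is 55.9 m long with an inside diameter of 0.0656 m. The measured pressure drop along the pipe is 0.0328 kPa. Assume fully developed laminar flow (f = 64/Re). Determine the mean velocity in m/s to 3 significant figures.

V ≈ 0.0318 m/s

For laminar flow, f = 64/Re with Re = ρVD/μ, so Darcy-Weisbach reduces to ΔP = 32μLV/D². Solving for V: V = ΔP·D²/(32μL) = 32.8·(0.0656)²/(32·0.00248·55.9) = 0.03182 m/s.
Check: Re = ρVD/μ = 814·0.03182·0.0656/0.00248 = 685.1 < 2300, so the laminar assumption holds.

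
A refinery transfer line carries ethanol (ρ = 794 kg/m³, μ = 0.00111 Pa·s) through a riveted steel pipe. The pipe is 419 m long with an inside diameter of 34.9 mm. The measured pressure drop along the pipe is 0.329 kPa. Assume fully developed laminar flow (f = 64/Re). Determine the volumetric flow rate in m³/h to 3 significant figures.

Q ≈ 0.0927 m³/h

For laminar flow, f = 64/Re with Re = ρVD/μ, so Darcy-Weisbach reduces to ΔP = 32μLV/D². Solving for V: V = ΔP·D²/(32μL) = 329·(0.0349)²/(32·0.00111·419) = 0.02693 m/s.
Check: Re = ρVD/μ = 794·0.02693·0.0349/0.00111 = 672.2 < 2300, so the laminar assumption holds.
Q = V·A = 0.02693·(π/4·0.0349²) = 2.576e-05 m³/s = 0.0927 m³/h.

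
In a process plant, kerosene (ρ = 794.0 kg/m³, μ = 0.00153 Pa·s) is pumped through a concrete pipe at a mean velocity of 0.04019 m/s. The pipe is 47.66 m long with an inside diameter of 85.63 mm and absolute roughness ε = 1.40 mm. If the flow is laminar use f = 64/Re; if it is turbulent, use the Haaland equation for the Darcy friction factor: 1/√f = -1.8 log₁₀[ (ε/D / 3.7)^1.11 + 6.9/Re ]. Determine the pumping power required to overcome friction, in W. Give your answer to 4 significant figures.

P ≈ 0.002960 W

Reynolds number Re = ρVD/μ = 794 · 0.04019 · 0.08563 / 0.00153 = 1786.
Re < 2300 → laminar flow, so f = 64/Re = 64/1786 = 0.03583 (the turbulent correlation is not needed).
Darcy-Weisbach: ΔP = f(L/D)(ρV²/2) = 0.03583·(47.66/0.08563)·(794·0.04019²/2) = 0.03583·556.6·0.6412 = 12.79 Pa.
Q = V·A = 0.04019·0.005759 = 0.0002315 m³/s.
Pumping power P = QΔP = 0.0002315·12.79 = 0.0029602 W = 0.002960 W.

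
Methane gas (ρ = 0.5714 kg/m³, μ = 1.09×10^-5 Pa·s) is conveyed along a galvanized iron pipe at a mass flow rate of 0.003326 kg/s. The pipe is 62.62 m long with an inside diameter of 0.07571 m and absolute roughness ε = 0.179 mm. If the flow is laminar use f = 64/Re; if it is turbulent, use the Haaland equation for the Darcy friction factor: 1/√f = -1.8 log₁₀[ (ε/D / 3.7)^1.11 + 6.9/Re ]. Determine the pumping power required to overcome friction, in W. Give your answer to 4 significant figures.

A = πD²/4 = π(0.07571)²/4 = 0.004502 m²; mean velocity V = ṁ/(ρA) = 0.003326/(0.5714 · 0.004502) = 1.293 m/s.
Reynolds number Re = ρVD/μ = 0.5714 · 1.293 · 0.07571 / 1.09e-05 = 5132.
Re > 4000 → turbulent. Relative roughness ε/D = 0.000179/0.07571 = 0.00236. Haaland: 1/√f = -1.8 log₁₀[(0.00236/3.7)^1.11 + 6.9/5132] = -1.8 log₁₀[0.000285 + 0.00134] = 5.018, so f = 0.03971.
Darcy-Weisbach: ΔP = f(L/D)(ρV²/2) = 0.03971·(62.62/0.07571)·(0.5714·1.293²/2) = 0.03971·827.1·0.4776 = 15.69 Pa.
Q = ṁ/ρ = 0.003326/0.5714 = 0.005821 m³/s.
Pumping power P = QΔP = 0.005821·15.69 = 0.091302 W = 0.09130 W.

P ≈ 0.09130 W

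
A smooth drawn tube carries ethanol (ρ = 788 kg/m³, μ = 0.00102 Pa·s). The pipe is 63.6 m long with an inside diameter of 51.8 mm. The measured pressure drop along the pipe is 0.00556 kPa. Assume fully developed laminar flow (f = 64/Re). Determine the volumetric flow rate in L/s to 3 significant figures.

Q ≈ 0.0151 L/s

For laminar flow, f = 64/Re with Re = ρVD/μ, so Darcy-Weisbach reduces to ΔP = 32μLV/D². Solving for V: V = ΔP·D²/(32μL) = 5.56·(0.0518)²/(32·0.00102·63.6) = 0.007187 m/s.
Check: Re = ρVD/μ = 788·0.007187·0.0518/0.00102 = 287.6 < 2300, so the laminar assumption holds.
Q = V·A = 0.007187·(π/4·0.0518²) = 1.515e-05 m³/s = 0.0151 L/s.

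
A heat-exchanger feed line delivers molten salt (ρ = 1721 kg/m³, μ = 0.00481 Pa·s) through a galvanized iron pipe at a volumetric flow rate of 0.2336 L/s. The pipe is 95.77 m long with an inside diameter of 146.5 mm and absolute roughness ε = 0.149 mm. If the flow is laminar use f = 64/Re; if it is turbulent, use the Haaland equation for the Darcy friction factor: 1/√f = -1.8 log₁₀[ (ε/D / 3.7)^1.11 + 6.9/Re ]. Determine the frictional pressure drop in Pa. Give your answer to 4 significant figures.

Q = 0.2336 L/s = 0.2336/1000 = 0.0002336 m³/s.
Cross-sectional area A = πD²/4 = π(0.1465)²/4 = 0.01686 m²; mean velocity V = Q/A = 0.0002336/0.01686 = 0.01386 m/s.
Reynolds number Re = ρVD/μ = 1721 · 0.01386 · 0.1465 / 0.00481 = 726.4.
Re < 2300 → laminar flow, so f = 64/Re = 64/726.4 = 0.0881 (the turbulent correlation is not needed).
Darcy-Weisbach: ΔP = f(L/D)(ρV²/2) = 0.0881·(95.77/0.1465)·(1721·0.01386²/2) = 0.0881·653.7·0.1653 = 9.518 Pa.

ΔP ≈ 9.518 Pa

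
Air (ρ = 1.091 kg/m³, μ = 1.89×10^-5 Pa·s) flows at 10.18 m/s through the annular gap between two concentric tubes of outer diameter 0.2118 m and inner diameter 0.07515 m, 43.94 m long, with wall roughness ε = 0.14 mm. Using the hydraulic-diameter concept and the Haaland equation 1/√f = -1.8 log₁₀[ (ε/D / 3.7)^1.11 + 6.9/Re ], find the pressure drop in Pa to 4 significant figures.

Hydraulic diameter D_h = 4A/P = D_o - D_i = 0.2118 - 0.07515 = 0.1366 m.
Re = ρVD_h/μ = 1.091·10.18·0.1366/1.89e-05 = 8.03e+04.
ε/D_h = 0.00014/0.1366 = 0.00102; Haaland gives 1/√f = -1.8 log₁₀[0.000112+8.59e-05] = 6.665, so f = 0.02251.
ΔP = f(L/D_h)(ρV²/2) = 0.02251·43.94/0.1366·56.53 = 409.3 Pa.

ΔP ≈ 409.3 Pa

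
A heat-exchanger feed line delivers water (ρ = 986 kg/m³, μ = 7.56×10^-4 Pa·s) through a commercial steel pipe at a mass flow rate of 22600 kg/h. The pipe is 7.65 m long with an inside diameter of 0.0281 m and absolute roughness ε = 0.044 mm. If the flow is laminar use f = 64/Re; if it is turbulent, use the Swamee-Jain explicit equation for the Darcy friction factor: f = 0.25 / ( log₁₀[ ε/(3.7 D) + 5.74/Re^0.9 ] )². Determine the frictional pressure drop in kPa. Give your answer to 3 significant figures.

ΔP ≈ 321 kPa

ṁ = 22600 kg/h = 22600/3600 = 6.278 kg/s.
A = πD²/4 = π(0.0281)²/4 = 0.0006202 m²; mean velocity V = ṁ/(ρA) = 6.278/(986 · 0.0006202) = 10.27 m/s.
Reynolds number Re = ρVD/μ = 986 · 10.27 · 0.0281 / 0.000756 = 3.763e+05.
Re > 4000 → turbulent. Relative roughness ε/D = 4.4e-05/0.0281 = 0.00157. Swamee-Jain: f = 0.25/(log₁₀[0.00157/3.7 + 5.74/3.763e+05^0.9])² = 0.25/(log₁₀[0.000423 + 5.51e-05])² = 0.25/(-3.32)² = 0.02268.
Darcy-Weisbach: ΔP = f(L/D)(ρV²/2) = 0.02268·(7.65/0.0281)·(986·10.27²/2) = 0.02268·272.2·5.196e+04 = 3.208e+05 Pa.
ΔP = 3.208e+05 Pa = 321 kPa.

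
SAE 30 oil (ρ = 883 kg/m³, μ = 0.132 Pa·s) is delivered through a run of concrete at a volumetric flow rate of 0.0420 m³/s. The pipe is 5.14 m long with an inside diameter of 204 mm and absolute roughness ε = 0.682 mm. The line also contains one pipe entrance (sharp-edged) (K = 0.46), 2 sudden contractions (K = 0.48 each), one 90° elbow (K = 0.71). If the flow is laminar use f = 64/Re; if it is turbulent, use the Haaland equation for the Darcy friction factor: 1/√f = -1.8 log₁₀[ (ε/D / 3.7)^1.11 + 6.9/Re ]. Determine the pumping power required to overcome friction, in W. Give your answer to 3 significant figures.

Cross-sectional area A = πD²/4 = π(0.204)²/4 = 0.03269 m²; mean velocity V = Q/A = 0.042/0.03269 = 1.285 m/s.
Reynolds number Re = ρVD/μ = 883 · 1.285 · 0.204 / 0.132 = 1754.
Re < 2300 → laminar flow, so f = 64/Re = 64/1754 = 0.0365 (the turbulent correlation is not needed).
Total minor-loss coefficient ΣK = 1·0.46 + 2·0.48 + 1·0.71 = 2.13.
ΔP = [f·L/D + ΣK]·(ρV²/2) = [0.0365·5.14/0.204 + 2.13]·(883·1.285²/2) = [0.9196 + 2.13]·729 = 2223 Pa.
Pumping power P = QΔP = 0.042·2223 = 93.37 W = 93.4 W.

P ≈ 93.4 W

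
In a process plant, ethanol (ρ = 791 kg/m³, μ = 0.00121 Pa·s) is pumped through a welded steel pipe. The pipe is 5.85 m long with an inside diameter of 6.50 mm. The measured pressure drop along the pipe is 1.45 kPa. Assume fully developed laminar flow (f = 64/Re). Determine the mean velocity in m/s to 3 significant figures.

For laminar flow, f = 64/Re with Re = ρVD/μ, so Darcy-Weisbach reduces to ΔP = 32μLV/D². Solving for V: V = ΔP·D²/(32μL) = 1450·(0.0065)²/(32·0.00121·5.85) = 0.2705 m/s.
Check: Re = ρVD/μ = 791·0.2705·0.0065/0.00121 = 1149 < 2300, so the laminar assumption holds.

V ≈ 0.270 m/s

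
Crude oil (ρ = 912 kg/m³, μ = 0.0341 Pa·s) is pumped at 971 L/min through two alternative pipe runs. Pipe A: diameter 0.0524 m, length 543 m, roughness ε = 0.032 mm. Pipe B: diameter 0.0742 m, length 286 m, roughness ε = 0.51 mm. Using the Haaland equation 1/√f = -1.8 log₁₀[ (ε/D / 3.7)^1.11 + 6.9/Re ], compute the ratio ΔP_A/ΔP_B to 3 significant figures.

ΔP_A/ΔP_B ≈ 8.16

Pipe A: V = Q/A = 0.01618/0.002157 = 7.504 m/s; Re = 1.052e+04; ε/D = 0.000611; Haaland → f = 0.03124; ΔP_A = f(L/D)(ρV²/2) = 8.314e+06 Pa.
Pipe B: V = Q/A = 0.01618/0.004324 = 3.743 m/s; Re = 7427; ε/D = 0.00687; Haaland → f = 0.04139; ΔP_B = f(L/D)(ρV²/2) = 1.019e+06 Pa.
ΔP_A/ΔP_B = 8.314e+06/1.019e+06 = 8.16.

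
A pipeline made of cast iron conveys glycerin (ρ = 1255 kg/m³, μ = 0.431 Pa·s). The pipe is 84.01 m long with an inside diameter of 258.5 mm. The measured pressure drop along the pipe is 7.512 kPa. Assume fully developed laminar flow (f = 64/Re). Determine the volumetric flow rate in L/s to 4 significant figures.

Q ≈ 22.74 L/s

For laminar flow, f = 64/Re with Re = ρVD/μ, so Darcy-Weisbach reduces to ΔP = 32μLV/D². Solving for V: V = ΔP·D²/(32μL) = 7512·(0.2585)²/(32·0.431·84.01) = 0.4332 m/s.
Check: Re = ρVD/μ = 1255·0.4332·0.2585/0.431 = 326.1 < 2300, so the laminar assumption holds.
Q = V·A = 0.4332·(π/4·0.2585²) = 0.02274 m³/s = 22.74 L/s.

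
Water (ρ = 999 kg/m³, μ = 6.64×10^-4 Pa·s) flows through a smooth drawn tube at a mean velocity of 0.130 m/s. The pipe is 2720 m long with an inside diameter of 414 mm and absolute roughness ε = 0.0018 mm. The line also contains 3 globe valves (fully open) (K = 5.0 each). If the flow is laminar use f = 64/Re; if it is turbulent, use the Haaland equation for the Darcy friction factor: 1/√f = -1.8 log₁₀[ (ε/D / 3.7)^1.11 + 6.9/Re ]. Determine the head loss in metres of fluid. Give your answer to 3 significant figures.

h_f ≈ 0.118 m

Reynolds number Re = ρVD/μ = 999 · 0.13 · 0.414 / 0.000664 = 8.097e+04.
Re > 4000 → turbulent. Relative roughness ε/D = 1.8e-06/0.414 = 4.35e-06. Haaland: 1/√f = -1.8 log₁₀[(4.35e-06/3.7)^1.11 + 6.9/8.097e+04] = -1.8 log₁₀[2.62e-07 + 8.52e-05] = 7.323, so f = 0.01865.
Total minor-loss coefficient ΣK = 3·5 = 15.
ΔP = [f·L/D + ΣK]·(ρV²/2) = [0.01865·2720/0.414 + 15]·(999·0.13²/2) = [122.5 + 15]·8.442 = 1161 Pa.
Head loss h_f = ΔP/(ρg) = 1161/(999·9.81) = 0.118 m.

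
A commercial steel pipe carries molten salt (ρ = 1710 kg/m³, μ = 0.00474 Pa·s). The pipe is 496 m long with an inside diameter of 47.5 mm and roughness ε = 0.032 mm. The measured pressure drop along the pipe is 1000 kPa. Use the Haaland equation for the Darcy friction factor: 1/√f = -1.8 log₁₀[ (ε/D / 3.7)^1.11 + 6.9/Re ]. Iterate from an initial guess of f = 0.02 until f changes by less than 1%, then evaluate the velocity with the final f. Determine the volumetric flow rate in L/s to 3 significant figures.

Rearranging Darcy-Weisbach: V = √(2·ΔP·D/(f·L·ρ)). With ε/D = 3.2e-05/0.0475 = 0.000674, iterate starting from f = 0.02:
  f = 0.02 → V = √(2·1e+06·0.0475/(0.02·496·1710)) = 2.367 m/s; Re = ρVD/μ = 4.055e+04; f → 0.02357
  f = 0.02357 → V = 2.18 m/s; Re = 3.735e+04; f → 0.02391
  f = 0.02391 → V = 2.164 m/s; Re = 3.709e+04; f → 0.02394
Converged (Δf/f < 1%). With the final f = 0.02394: V = √(2·1e+06·0.0475/(0.02394·496·1710)) = 2.163 m/s.
Q = V·A = 2.163·(π/4·0.0475²) = 0.003833 m³/s = 3.83 L/s.

Q ≈ 3.83 L/s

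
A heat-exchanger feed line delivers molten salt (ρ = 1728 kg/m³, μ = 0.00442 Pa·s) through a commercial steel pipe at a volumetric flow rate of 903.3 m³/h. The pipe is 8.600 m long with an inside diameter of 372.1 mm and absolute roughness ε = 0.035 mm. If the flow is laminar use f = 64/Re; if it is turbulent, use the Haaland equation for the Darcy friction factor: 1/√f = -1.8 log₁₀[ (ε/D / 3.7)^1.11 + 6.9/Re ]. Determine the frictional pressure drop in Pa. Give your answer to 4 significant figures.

ΔP ≈ 1588 Pa

Q = 903.3 m³/h = 903.3/3600 = 0.2509 m³/s.
Cross-sectional area A = πD²/4 = π(0.3721)²/4 = 0.1087 m²; mean velocity V = Q/A = 0.2509/0.1087 = 2.307 m/s.
Reynolds number Re = ρVD/μ = 1728 · 2.307 · 0.3721 / 0.00442 = 3.357e+05.
Re > 4000 → turbulent. Relative roughness ε/D = 3.5e-05/0.3721 = 9.41e-05. Haaland: 1/√f = -1.8 log₁₀[(9.41e-05/3.7)^1.11 + 6.9/3.357e+05] = -1.8 log₁₀[7.94e-06 + 2.06e-05] = 8.181, so f = 0.01494.
Darcy-Weisbach: ΔP = f(L/D)(ρV²/2) = 0.01494·(8.6/0.3721)·(1728·2.307²/2) = 0.01494·23.11·4600 = 1588 Pa.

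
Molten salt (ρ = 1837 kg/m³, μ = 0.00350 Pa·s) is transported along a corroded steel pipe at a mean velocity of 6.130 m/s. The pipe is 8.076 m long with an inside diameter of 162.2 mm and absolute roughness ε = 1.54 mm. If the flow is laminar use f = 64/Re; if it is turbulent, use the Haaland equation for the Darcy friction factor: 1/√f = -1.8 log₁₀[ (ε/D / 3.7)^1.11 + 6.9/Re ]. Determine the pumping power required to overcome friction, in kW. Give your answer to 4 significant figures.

Reynolds number Re = ρVD/μ = 1837 · 6.13 · 0.1622 / 0.0035 = 5.219e+05.
Re > 4000 → turbulent. Relative roughness ε/D = 0.00154/0.1622 = 0.00949. Haaland: 1/√f = -1.8 log₁₀[(0.00949/3.7)^1.11 + 6.9/5.219e+05] = -1.8 log₁₀[0.00133 + 1.32e-05] = 5.169, so f = 0.03743.
Darcy-Weisbach: ΔP = f(L/D)(ρV²/2) = 0.03743·(8.076/0.1622)·(1837·6.13²/2) = 0.03743·49.79·3.451e+04 = 6.433e+04 Pa.
Q = V·A = 6.13·0.02066 = 0.1267 m³/s.
Pumping power P = QΔP = 0.1267·6.433e+04 = 8148.2 W = 8.148 kW.

P ≈ 8.148 kW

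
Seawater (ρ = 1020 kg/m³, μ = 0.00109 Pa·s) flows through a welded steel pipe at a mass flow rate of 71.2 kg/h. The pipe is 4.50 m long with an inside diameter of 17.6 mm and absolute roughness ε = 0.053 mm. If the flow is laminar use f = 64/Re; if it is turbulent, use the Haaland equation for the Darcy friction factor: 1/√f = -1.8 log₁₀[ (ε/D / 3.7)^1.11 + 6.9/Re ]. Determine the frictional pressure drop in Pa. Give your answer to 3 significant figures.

ΔP ≈ 40.4 Pa

ṁ = 71.2 kg/h = 71.2/3600 = 0.01978 kg/s.
A = πD²/4 = π(0.0176)²/4 = 0.0002433 m²; mean velocity V = ṁ/(ρA) = 0.01978/(1020 · 0.0002433) = 0.0797 m/s.
Reynolds number Re = ρVD/μ = 1020 · 0.0797 · 0.0176 / 0.00109 = 1313.
Re < 2300 → laminar flow, so f = 64/Re = 64/1313 = 0.04876 (the turbulent correlation is not needed).
Darcy-Weisbach: ΔP = f(L/D)(ρV²/2) = 0.04876·(4.5/0.0176)·(1020·0.0797²/2) = 0.04876·255.7·3.24 = 40.39 Pa.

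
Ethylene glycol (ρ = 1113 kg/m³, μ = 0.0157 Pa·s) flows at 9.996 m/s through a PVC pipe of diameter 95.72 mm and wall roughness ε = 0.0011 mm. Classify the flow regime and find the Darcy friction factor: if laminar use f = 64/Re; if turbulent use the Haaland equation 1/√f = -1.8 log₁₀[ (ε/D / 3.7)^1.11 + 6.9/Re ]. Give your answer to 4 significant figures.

Re = ρVD/μ = 1113·9.996·0.09572/0.0157 = 6.783e+04.
Re > 4000 → turbulent. ε/D = 1.1e-06/0.09572 = 1.15e-05; Haaland: 1/√f = -1.8 log₁₀[7.7e-07 + 0.000102] = 7.181, so f = 0.01939.

f ≈ 0.01939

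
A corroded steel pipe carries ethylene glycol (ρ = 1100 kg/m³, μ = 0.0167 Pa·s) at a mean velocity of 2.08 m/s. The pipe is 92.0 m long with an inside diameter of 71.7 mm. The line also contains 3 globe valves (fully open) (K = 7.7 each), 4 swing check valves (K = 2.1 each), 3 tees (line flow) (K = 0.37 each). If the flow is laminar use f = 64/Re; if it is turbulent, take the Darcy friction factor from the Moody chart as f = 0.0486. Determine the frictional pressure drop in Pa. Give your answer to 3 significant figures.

ΔP ≈ 226000 Pa

Reynolds number Re = ρVD/μ = 1100 · 2.08 · 0.0717 / 0.0167 = 9823.
Re > 4000 → turbulent; use the Moody-chart value f = 0.0486.
Total minor-loss coefficient ΣK = 3·7.7 + 4·2.1 + 3·0.37 = 32.6.
ΔP = [f·L/D + ΣK]·(ρV²/2) = [0.0486·92/0.0717 + 32.6]·(1100·2.08²/2) = [62.36 + 32.6]·2380 = 2.26e+05 Pa.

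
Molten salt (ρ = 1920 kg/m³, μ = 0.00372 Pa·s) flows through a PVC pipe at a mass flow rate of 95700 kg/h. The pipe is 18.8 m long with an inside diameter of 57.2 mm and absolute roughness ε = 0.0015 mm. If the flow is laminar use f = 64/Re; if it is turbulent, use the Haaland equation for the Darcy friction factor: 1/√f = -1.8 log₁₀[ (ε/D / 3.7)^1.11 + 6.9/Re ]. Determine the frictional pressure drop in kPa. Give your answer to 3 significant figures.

ṁ = 95700 kg/h = 95700/3600 = 26.58 kg/s.
A = πD²/4 = π(0.0572)²/4 = 0.00257 m²; mean velocity V = ṁ/(ρA) = 26.58/(1920 · 0.00257) = 5.388 m/s.
Reynolds number Re = ρVD/μ = 1920 · 5.388 · 0.0572 / 0.00372 = 1.591e+05.
Re > 4000 → turbulent. Relative roughness ε/D = 1.5e-06/0.0572 = 2.62e-05. Haaland: 1/√f = -1.8 log₁₀[(2.62e-05/3.7)^1.11 + 6.9/1.591e+05] = -1.8 log₁₀[1.92e-06 + 4.34e-05] = 7.819, so f = 0.01636.
Darcy-Weisbach: ΔP = f(L/D)(ρV²/2) = 0.01636·(18.8/0.0572)·(1920·5.388²/2) = 0.01636·328.7·2.787e+04 = 1.498e+05 Pa.
ΔP = 1.498e+05 Pa = 150 kPa.

ΔP ≈ 150 kPa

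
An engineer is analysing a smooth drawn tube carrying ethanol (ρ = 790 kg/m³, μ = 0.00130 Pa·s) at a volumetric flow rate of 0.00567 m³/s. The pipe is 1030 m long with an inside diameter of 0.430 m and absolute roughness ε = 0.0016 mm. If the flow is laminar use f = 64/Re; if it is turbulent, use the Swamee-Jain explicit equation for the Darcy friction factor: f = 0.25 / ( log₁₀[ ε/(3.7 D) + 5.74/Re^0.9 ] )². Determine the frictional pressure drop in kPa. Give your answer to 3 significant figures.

ΔP ≈ 0.0444 kPa

Cross-sectional area A = πD²/4 = π(0.43)²/4 = 0.1452 m²; mean velocity V = Q/A = 0.00567/0.1452 = 0.03904 m/s.
Reynolds number Re = ρVD/μ = 790 · 0.03904 · 0.43 / 0.0013 = 1.02e+04.
Re > 4000 → turbulent. Relative roughness ε/D = 1.6e-06/0.43 = 3.72e-06. Swamee-Jain: f = 0.25/(log₁₀[3.72e-06/3.7 + 5.74/1.02e+04^0.9])² = 0.25/(log₁₀[1.01e-06 + 0.00142])² = 0.25/(-2.849)² = 0.03081.
Darcy-Weisbach: ΔP = f(L/D)(ρV²/2) = 0.03081·(1030/0.43)·(790·0.03904²/2) = 0.03081·2395·0.6022 = 44.44 Pa.
ΔP = 44.44 Pa = 0.0444 kPa.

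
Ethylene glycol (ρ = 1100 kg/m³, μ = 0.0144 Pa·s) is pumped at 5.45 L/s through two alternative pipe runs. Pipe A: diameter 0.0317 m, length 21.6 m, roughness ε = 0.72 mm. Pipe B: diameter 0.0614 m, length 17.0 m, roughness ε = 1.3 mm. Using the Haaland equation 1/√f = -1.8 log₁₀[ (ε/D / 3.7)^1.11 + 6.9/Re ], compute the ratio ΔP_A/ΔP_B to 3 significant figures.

Pipe A: V = Q/A = 0.00545/0.0007892 = 6.905 m/s; Re = 1.672e+04; ε/D = 0.0227; Haaland → f = 0.05328; ΔP_A = f(L/D)(ρV²/2) = 9.521e+05 Pa.
Pipe B: V = Q/A = 0.00545/0.002961 = 1.841 m/s; Re = 8633; ε/D = 0.0212; Haaland → f = 0.05388; ΔP_B = f(L/D)(ρV²/2) = 2.78e+04 Pa.
ΔP_A/ΔP_B = 9.521e+05/2.78e+04 = 34.3.

ΔP_A/ΔP_B ≈ 34.3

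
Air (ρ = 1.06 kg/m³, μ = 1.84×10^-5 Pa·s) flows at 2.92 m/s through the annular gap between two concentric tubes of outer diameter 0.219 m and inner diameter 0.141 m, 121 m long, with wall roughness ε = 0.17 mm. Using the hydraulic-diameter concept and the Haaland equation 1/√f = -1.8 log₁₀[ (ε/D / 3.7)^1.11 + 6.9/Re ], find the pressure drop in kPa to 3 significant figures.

ΔP ≈ 0.224 kPa

Hydraulic diameter D_h = 4A/P = D_o - D_i = 0.219 - 0.141 = 0.078 m.
Re = ρVD_h/μ = 1.06·2.92·0.078/1.84e-05 = 1.312e+04.
ε/D_h = 0.00017/0.078 = 0.00218; Haaland gives 1/√f = -1.8 log₁₀[0.00026+0.000526] = 5.588, so f = 0.03202.
ΔP = f(L/D_h)(ρV²/2) = 0.03202·121/0.078·4.519 = 224.5 Pa.
ΔP = 0.224 kPa.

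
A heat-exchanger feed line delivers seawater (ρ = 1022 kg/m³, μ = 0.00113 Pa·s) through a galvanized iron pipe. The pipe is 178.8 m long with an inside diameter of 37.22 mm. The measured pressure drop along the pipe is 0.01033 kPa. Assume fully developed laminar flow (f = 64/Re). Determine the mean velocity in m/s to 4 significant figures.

V ≈ 0.002213 m/s

For laminar flow, f = 64/Re with Re = ρVD/μ, so Darcy-Weisbach reduces to ΔP = 32μLV/D². Solving for V: V = ΔP·D²/(32μL) = 10.33·(0.03722)²/(32·0.00113·178.8) = 0.002213 m/s.
Check: Re = ρVD/μ = 1022·0.002213·0.03722/0.00113 = 74.51 < 2300, so the laminar assumption holds.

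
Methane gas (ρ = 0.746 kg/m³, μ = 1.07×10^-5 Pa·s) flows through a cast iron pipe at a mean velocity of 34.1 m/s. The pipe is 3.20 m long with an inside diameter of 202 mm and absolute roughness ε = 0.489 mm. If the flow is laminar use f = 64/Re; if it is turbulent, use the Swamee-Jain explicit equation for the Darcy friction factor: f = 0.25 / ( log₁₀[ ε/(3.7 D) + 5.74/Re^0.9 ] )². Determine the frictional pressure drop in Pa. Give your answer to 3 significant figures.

Reynolds number Re = ρVD/μ = 0.746 · 34.1 · 0.202 / 1.07e-05 = 4.802e+05.
Re > 4000 → turbulent. Relative roughness ε/D = 0.000489/0.202 = 0.00242. Swamee-Jain: f = 0.25/(log₁₀[0.00242/3.7 + 5.74/4.802e+05^0.9])² = 0.25/(log₁₀[0.000654 + 4.42e-05])² = 0.25/(-3.156)² = 0.0251.
Darcy-Weisbach: ΔP = f(L/D)(ρV²/2) = 0.0251·(3.2/0.202)·(0.746·34.1²/2) = 0.0251·15.84·433.7 = 172.5 Pa.

ΔP ≈ 172 Pa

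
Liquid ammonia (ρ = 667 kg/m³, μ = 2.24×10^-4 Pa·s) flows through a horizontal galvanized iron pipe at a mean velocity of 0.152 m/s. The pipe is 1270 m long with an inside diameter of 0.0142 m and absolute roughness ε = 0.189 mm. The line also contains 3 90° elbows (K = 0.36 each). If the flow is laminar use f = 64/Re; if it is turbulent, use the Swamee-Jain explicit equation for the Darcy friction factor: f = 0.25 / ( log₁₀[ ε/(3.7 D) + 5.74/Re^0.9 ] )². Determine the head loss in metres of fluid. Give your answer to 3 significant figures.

Reynolds number Re = ρVD/μ = 667 · 0.152 · 0.0142 / 0.000224 = 6427.
Re > 4000 → turbulent. Relative roughness ε/D = 0.000189/0.0142 = 0.0133. Swamee-Jain: f = 0.25/(log₁₀[0.0133/3.7 + 5.74/6427^0.9])² = 0.25/(log₁₀[0.0036 + 0.00215])² = 0.25/(-2.241)² = 0.04979.
Total minor-loss coefficient ΣK = 3·0.36 = 1.08.
ΔP = [f·L/D + ΣK]·(ρV²/2) = [0.04979·1270/0.0142 + 1.08]·(667·0.152²/2) = [4453 + 1.08]·7.705 = 3.432e+04 Pa.
Head loss h_f = ΔP/(ρg) = 3.432e+04/(667·9.81) = 5.24 m.

h_f ≈ 5.24 m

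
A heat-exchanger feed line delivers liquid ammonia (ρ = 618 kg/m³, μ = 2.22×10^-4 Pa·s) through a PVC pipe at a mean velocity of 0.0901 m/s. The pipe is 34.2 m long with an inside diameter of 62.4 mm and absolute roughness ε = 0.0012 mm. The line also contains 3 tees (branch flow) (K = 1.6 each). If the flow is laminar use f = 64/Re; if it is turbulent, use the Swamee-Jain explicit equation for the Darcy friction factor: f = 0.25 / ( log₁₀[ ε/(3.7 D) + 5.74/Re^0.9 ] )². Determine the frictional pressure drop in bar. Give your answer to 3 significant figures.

ΔP ≈ 4.99×10^-4 bar

Reynolds number Re = ρVD/μ = 618 · 0.0901 · 0.0624 / 0.000222 = 1.565e+04.
Re > 4000 → turbulent. Relative roughness ε/D = 1.2e-06/0.0624 = 1.92e-05. Swamee-Jain: f = 0.25/(log₁₀[1.92e-05/3.7 + 5.74/1.565e+04^0.9])² = 0.25/(log₁₀[5.2e-06 + 0.000963])² = 0.25/(-3.014)² = 0.02752.
Total minor-loss coefficient ΣK = 3·1.6 = 4.8.
ΔP = [f·L/D + ΣK]·(ρV²/2) = [0.02752·34.2/0.0624 + 4.8]·(618·0.0901²/2) = [15.08 + 4.8]·2.508 = 49.88 Pa.
ΔP = 49.88 Pa = 4.99×10^-4 bar.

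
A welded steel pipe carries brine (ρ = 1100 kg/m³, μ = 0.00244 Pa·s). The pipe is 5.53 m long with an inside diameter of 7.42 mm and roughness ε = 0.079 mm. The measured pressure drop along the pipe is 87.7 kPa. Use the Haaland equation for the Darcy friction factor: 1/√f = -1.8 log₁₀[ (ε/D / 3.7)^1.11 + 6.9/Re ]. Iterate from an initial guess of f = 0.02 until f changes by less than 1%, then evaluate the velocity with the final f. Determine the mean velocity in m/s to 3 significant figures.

Rearranging Darcy-Weisbach: V = √(2·ΔP·D/(f·L·ρ)). With ε/D = 7.9e-05/0.00742 = 0.0106, iterate starting from f = 0.02:
  f = 0.02 → V = √(2·8.77e+04·0.00742/(0.02·5.53·1100)) = 3.271 m/s; Re = ρVD/μ = 1.094e+04; f → 0.04332
  f = 0.04332 → V = 2.222 m/s; Re = 7434; f → 0.04522
  f = 0.04522 → V = 2.175 m/s; Re = 7276; f → 0.04534
Converged (Δf/f < 1%). With the final f = 0.04534: V = √(2·8.77e+04·0.00742/(0.04534·5.53·1100)) = 2.172 m/s.

V ≈ 2.17 m/s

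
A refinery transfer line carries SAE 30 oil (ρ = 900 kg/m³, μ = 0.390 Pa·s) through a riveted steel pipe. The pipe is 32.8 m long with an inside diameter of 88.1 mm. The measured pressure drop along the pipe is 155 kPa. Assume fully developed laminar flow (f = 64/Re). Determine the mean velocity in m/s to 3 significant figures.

For laminar flow, f = 64/Re with Re = ρVD/μ, so Darcy-Weisbach reduces to ΔP = 32μLV/D². Solving for V: V = ΔP·D²/(32μL) = 1.55e+05·(0.0881)²/(32·0.39·32.8) = 2.939 m/s.
Check: Re = ρVD/μ = 900·2.939·0.0881/0.39 = 597.5 < 2300, so the laminar assumption holds.

V ≈ 2.94 m/s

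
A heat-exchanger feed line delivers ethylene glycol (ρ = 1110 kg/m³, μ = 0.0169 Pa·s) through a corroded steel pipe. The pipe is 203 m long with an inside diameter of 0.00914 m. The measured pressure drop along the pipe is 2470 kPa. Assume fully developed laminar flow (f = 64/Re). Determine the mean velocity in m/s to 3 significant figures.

For laminar flow, f = 64/Re with Re = ρVD/μ, so Darcy-Weisbach reduces to ΔP = 32μLV/D². Solving for V: V = ΔP·D²/(32μL) = 2.47e+06·(0.00914)²/(32·0.0169·203) = 1.88 m/s.
Check: Re = ρVD/μ = 1110·1.88·0.00914/0.0169 = 1128 < 2300, so the laminar assumption holds.

V ≈ 1.88 m/s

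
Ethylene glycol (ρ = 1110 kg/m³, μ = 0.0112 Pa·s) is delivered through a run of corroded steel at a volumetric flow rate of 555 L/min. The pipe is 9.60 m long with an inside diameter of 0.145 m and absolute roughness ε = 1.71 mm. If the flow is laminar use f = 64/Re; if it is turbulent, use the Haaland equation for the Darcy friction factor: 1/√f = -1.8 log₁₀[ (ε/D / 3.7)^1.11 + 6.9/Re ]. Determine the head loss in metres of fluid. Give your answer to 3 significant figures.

h_f ≈ 0.0486 m

Q = 555 L/min = 555/60000 = 0.00925 m³/s.
Cross-sectional area A = πD²/4 = π(0.145)²/4 = 0.01651 m²; mean velocity V = Q/A = 0.00925/0.01651 = 0.5602 m/s.
Reynolds number Re = ρVD/μ = 1110 · 0.5602 · 0.145 / 0.0112 = 8050.
Re > 4000 → turbulent. Relative roughness ε/D = 0.00171/0.145 = 0.0118. Haaland: 1/√f = -1.8 log₁₀[(0.0118/3.7)^1.11 + 6.9/8050] = -1.8 log₁₀[0.00169 + 0.000857] = 4.668, so f = 0.04589.
Darcy-Weisbach: ΔP = f(L/D)(ρV²/2) = 0.04589·(9.6/0.145)·(1110·0.5602²/2) = 0.04589·66.21·174.2 = 529.1 Pa.
Head loss h_f = ΔP/(ρg) = 529.1/(1110·9.81) = 0.0486 m.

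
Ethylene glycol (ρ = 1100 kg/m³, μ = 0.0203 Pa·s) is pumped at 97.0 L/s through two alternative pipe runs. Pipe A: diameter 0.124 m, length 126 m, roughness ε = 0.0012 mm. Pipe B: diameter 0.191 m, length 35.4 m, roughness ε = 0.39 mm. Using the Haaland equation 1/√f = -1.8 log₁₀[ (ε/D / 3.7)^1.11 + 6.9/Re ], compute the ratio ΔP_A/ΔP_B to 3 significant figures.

ΔP_A/ΔP_B ≈ 23.0

Pipe A: V = Q/A = 0.097/0.01208 = 8.032 m/s; Re = 5.397e+04; ε/D = 9.68e-06; Haaland → f = 0.02038; ΔP_A = f(L/D)(ρV²/2) = 7.35e+05 Pa.
Pipe B: V = Q/A = 0.097/0.02865 = 3.385 m/s; Re = 3.504e+04; ε/D = 0.00204; Haaland → f = 0.02737; ΔP_B = f(L/D)(ρV²/2) = 3.198e+04 Pa.
ΔP_A/ΔP_B = 7.35e+05/3.198e+04 = 23.0.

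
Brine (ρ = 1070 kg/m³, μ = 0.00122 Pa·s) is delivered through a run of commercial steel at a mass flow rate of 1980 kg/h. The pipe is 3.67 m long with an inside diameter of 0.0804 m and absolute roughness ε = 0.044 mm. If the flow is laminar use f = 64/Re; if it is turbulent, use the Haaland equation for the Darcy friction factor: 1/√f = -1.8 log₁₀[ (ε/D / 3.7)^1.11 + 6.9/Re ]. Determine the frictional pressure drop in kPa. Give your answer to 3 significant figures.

ṁ = 1980 kg/h = 1980/3600 = 0.55 kg/s.
A = πD²/4 = π(0.0804)²/4 = 0.005077 m²; mean velocity V = ṁ/(ρA) = 0.55/(1070 · 0.005077) = 0.1012 m/s.
Reynolds number Re = ρVD/μ = 1070 · 0.1012 · 0.0804 / 0.00122 = 7139.
Re > 4000 → turbulent. Relative roughness ε/D = 4.4e-05/0.0804 = 0.000547. Haaland: 1/√f = -1.8 log₁₀[(0.000547/3.7)^1.11 + 6.9/7139] = -1.8 log₁₀[5.61e-05 + 0.000966] = 5.383, so f = 0.03452.
Darcy-Weisbach: ΔP = f(L/D)(ρV²/2) = 0.03452·(3.67/0.0804)·(1070·0.1012²/2) = 0.03452·45.65·5.484 = 8.64 Pa.
ΔP = 8.64 Pa = 0.00864 kPa.

ΔP ≈ 0.00864 kPa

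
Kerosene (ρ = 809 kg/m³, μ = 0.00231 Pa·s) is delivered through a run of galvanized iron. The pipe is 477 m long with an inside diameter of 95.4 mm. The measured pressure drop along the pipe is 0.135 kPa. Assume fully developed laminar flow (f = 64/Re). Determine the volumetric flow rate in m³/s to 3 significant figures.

Q ≈ 2.49×10^-4 m³/s

For laminar flow, f = 64/Re with Re = ρVD/μ, so Darcy-Weisbach reduces to ΔP = 32μLV/D². Solving for V: V = ΔP·D²/(32μL) = 135·(0.0954)²/(32·0.00231·477) = 0.03485 m/s.
Check: Re = ρVD/μ = 809·0.03485·0.0954/0.00231 = 1164 < 2300, so the laminar assumption holds.
Q = V·A = 0.03485·(π/4·0.0954²) = 0.0002491 m³/s = 2.49×10^-4 m³/s.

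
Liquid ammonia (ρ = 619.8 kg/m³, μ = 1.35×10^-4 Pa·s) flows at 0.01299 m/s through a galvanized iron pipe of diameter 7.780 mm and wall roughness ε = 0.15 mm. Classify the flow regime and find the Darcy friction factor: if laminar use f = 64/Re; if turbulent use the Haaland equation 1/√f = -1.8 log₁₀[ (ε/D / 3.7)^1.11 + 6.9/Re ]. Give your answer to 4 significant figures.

f ≈ 0.1379

Re = ρVD/μ = 619.8·0.01299·0.00778/0.000135 = 464.
Re < 2300 → laminar, so f = 64/Re = 0.1379 (roughness is irrelevant in laminar flow).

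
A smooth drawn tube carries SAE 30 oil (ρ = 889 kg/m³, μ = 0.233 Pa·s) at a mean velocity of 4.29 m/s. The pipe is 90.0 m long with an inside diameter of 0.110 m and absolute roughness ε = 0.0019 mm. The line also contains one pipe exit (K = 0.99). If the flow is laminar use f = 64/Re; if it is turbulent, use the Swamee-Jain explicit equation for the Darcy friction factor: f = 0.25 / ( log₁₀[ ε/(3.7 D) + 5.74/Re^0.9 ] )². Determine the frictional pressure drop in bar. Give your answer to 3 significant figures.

Reynolds number Re = ρVD/μ = 889 · 4.29 · 0.11 / 0.233 = 1801.
Re < 2300 → laminar flow, so f = 64/Re = 64/1801 = 0.03555 (the turbulent correlation is not needed).
Total minor-loss coefficient ΣK = 1·0.99 = 0.99.
ΔP = [f·L/D + ΣK]·(ρV²/2) = [0.03555·90/0.11 + 0.99]·(889·4.29²/2) = [29.08 + 0.99]·8181 = 2.46e+05 Pa.
ΔP = 2.46e+05 Pa = 2.46 bar.

ΔP ≈ 2.46 bar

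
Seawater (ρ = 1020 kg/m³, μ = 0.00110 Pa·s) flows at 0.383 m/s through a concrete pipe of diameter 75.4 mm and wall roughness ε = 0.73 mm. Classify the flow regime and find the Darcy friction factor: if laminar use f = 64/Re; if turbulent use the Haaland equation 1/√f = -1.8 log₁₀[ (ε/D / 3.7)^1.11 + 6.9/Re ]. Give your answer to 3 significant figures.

f ≈ 0.0396

Re = ρVD/μ = 1020·0.383·0.0754/0.0011 = 2.678e+04.
Re > 4000 → turbulent. ε/D = 0.00073/0.0754 = 0.00968; Haaland: 1/√f = -1.8 log₁₀[0.00136 + 0.000258] = 5.024, so f = 0.03962.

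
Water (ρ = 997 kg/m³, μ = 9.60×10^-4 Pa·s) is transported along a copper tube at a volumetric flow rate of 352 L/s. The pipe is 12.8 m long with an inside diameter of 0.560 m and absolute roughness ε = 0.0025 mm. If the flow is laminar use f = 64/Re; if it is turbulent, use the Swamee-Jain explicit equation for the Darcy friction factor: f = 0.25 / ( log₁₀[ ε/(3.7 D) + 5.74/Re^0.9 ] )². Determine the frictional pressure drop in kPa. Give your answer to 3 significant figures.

ΔP ≈ 0.281 kPa

Q = 352 L/s = 352/1000 = 0.352 m³/s.
Cross-sectional area A = πD²/4 = π(0.56)²/4 = 0.2463 m²; mean velocity V = Q/A = 0.352/0.2463 = 1.429 m/s.
Reynolds number Re = ρVD/μ = 997 · 1.429 · 0.56 / 0.00096 = 8.312e+05.
Re > 4000 → turbulent. Relative roughness ε/D = 2.5e-06/0.56 = 4.46e-06. Swamee-Jain: f = 0.25/(log₁₀[4.46e-06/3.7 + 5.74/8.312e+05^0.9])² = 0.25/(log₁₀[1.21e-06 + 2.7e-05])² = 0.25/(-4.55)² = 0.01208.
Darcy-Weisbach: ΔP = f(L/D)(ρV²/2) = 0.01208·(12.8/0.56)·(997·1.429²/2) = 0.01208·22.86·1018 = 281.1 Pa.
ΔP = 281.1 Pa = 0.281 kPa.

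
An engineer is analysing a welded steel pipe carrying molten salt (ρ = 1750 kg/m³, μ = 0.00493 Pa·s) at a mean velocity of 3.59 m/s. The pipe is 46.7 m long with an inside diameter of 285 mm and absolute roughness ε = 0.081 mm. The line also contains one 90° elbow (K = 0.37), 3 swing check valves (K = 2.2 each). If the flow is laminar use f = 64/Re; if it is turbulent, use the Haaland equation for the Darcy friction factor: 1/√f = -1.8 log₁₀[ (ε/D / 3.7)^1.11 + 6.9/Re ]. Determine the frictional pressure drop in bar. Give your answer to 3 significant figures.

Reynolds number Re = ρVD/μ = 1750 · 3.59 · 0.285 / 0.00493 = 3.632e+05.
Re > 4000 → turbulent. Relative roughness ε/D = 8.1e-05/0.285 = 0.000284. Haaland: 1/√f = -1.8 log₁₀[(0.000284/3.7)^1.11 + 6.9/3.632e+05] = -1.8 log₁₀[2.71e-05 + 1.9e-05] = 7.806, so f = 0.01641.
Total minor-loss coefficient ΣK = 1·0.37 + 3·2.2 = 6.97.
ΔP = [f·L/D + ΣK]·(ρV²/2) = [0.01641·46.7/0.285 + 6.97]·(1750·3.59²/2) = [2.689 + 6.97]·1.128e+04 = 1.089e+05 Pa.
ΔP = 1.089e+05 Pa = 1.09 bar.

ΔP ≈ 1.09 bar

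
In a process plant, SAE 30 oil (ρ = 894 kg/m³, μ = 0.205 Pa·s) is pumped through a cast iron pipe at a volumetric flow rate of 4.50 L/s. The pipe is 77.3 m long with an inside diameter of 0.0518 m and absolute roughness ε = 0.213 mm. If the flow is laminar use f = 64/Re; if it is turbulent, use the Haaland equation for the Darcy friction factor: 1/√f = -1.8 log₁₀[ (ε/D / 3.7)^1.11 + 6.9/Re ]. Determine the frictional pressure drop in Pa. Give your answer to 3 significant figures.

ΔP ≈ 404000 Pa

Q = 4.50 L/s = 4.50/1000 = 0.0045 m³/s.
Cross-sectional area A = πD²/4 = π(0.0518)²/4 = 0.002107 m²; mean velocity V = Q/A = 0.0045/0.002107 = 2.135 m/s.
Reynolds number Re = ρVD/μ = 894 · 2.135 · 0.0518 / 0.205 = 482.4.
Re < 2300 → laminar flow, so f = 64/Re = 64/482.4 = 0.1327 (the turbulent correlation is not needed).
Darcy-Weisbach: ΔP = f(L/D)(ρV²/2) = 0.1327·(77.3/0.0518)·(894·2.135²/2) = 0.1327·1492·2038 = 4.035e+05 Pa.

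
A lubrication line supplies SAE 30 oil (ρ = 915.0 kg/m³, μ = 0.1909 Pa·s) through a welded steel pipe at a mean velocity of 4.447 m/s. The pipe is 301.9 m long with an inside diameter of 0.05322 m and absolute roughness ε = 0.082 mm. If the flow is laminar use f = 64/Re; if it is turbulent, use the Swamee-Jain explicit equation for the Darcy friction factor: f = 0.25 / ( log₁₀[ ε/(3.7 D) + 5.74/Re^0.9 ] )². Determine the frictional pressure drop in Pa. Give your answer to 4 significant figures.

ΔP ≈ 2896000 Pa

Reynolds number Re = ρVD/μ = 915 · 4.447 · 0.05322 / 0.191 = 1134.
Re < 2300 → laminar flow, so f = 64/Re = 64/1134 = 0.05642 (the turbulent correlation is not needed).
Darcy-Weisbach: ΔP = f(L/D)(ρV²/2) = 0.05642·(301.9/0.05322)·(915·4.447²/2) = 0.05642·5673·9047 = 2.896e+06 Pa.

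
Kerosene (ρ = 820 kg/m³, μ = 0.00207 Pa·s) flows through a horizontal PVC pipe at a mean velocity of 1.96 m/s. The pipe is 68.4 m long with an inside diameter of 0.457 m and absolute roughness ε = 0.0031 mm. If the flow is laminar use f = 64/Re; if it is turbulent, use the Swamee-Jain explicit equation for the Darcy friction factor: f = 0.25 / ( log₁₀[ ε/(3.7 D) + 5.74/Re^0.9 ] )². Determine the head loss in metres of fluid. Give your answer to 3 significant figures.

h_f ≈ 0.411 m

Reynolds number Re = ρVD/μ = 820 · 1.96 · 0.457 / 0.00207 = 3.548e+05.
Re > 4000 → turbulent. Relative roughness ε/D = 3.1e-06/0.457 = 6.78e-06. Swamee-Jain: f = 0.25/(log₁₀[6.78e-06/3.7 + 5.74/3.548e+05^0.9])² = 0.25/(log₁₀[1.83e-06 + 5.81e-05])² = 0.25/(-4.223)² = 0.01402.
Darcy-Weisbach: ΔP = f(L/D)(ρV²/2) = 0.01402·(68.4/0.457)·(820·1.96²/2) = 0.01402·149.7·1575 = 3305 Pa.
Head loss h_f = ΔP/(ρg) = 3305/(820·9.81) = 0.411 m.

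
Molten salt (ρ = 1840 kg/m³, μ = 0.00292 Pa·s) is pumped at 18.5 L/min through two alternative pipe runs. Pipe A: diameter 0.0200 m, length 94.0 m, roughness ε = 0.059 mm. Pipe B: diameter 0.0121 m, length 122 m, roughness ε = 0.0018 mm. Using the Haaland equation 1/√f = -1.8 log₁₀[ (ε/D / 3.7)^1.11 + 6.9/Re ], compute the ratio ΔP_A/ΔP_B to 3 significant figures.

Pipe A: V = Q/A = 0.0003083/0.0003142 = 0.9815 m/s; Re = 1.237e+04; ε/D = 0.00295; Haaland → f = 0.0335; ΔP_A = f(L/D)(ρV²/2) = 1.395e+05 Pa.
Pipe B: V = Q/A = 0.0003083/0.000115 = 2.681 m/s; Re = 2.044e+04; ε/D = 0.000149; Haaland → f = 0.02585; ΔP_B = f(L/D)(ρV²/2) = 1.724e+06 Pa.
ΔP_A/ΔP_B = 1.395e+05/1.724e+06 = 0.0809.

ΔP_A/ΔP_B ≈ 0.0809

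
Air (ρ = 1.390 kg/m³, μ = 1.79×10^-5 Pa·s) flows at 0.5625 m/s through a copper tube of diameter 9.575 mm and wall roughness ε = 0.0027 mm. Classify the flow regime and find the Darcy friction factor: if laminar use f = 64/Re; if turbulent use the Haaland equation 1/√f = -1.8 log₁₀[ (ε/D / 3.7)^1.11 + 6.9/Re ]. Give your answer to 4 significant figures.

Re = ρVD/μ = 1.39·0.5625·0.009575/1.79e-05 = 418.2.
Re < 2300 → laminar, so f = 64/Re = 0.153 (roughness is irrelevant in laminar flow).

f ≈ 0.1530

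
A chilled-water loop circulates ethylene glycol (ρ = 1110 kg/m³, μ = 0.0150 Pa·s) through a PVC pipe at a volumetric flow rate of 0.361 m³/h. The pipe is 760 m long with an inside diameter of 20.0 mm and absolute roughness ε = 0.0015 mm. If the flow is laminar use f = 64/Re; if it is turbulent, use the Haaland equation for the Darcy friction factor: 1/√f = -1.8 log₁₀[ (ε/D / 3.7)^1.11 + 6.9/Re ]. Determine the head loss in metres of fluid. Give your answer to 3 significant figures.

h_f ≈ 26.7 m

Q = 0.361 m³/h = 0.361/3600 = 0.0001003 m³/s.
Cross-sectional area A = πD²/4 = π(0.02)²/4 = 0.0003142 m²; mean velocity V = Q/A = 0.0001003/0.0003142 = 0.3192 m/s.
Reynolds number Re = ρVD/μ = 1110 · 0.3192 · 0.02 / 0.015 = 472.4.
Re < 2300 → laminar flow, so f = 64/Re = 64/472.4 = 0.1355 (the turbulent correlation is not needed).
Darcy-Weisbach: ΔP = f(L/D)(ρV²/2) = 0.1355·(760/0.02)·(1110·0.3192²/2) = 0.1355·3.8e+04·56.55 = 2.911e+05 Pa.
Head loss h_f = ΔP/(ρg) = 2.911e+05/(1110·9.81) = 26.7 m.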